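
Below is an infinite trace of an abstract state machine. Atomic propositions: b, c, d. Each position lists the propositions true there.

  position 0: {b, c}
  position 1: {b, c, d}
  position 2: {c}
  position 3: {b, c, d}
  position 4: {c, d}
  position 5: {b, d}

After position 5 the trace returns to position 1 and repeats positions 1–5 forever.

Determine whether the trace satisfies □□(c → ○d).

□(c → ○d) must hold at every position from 0 onward. It fails at position 0, so □□(c → ○d) is false.

Violated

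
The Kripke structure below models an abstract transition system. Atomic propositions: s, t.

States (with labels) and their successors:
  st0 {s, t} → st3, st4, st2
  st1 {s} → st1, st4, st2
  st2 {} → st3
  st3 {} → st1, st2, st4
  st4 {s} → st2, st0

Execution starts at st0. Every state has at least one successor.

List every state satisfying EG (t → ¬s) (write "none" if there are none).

{st1, st2, st3, st4}

States satisfying t → ¬s: {st1, st2, st3, st4}.
States satisfying EG (t → ¬s): {st1, st2, st3, st4}.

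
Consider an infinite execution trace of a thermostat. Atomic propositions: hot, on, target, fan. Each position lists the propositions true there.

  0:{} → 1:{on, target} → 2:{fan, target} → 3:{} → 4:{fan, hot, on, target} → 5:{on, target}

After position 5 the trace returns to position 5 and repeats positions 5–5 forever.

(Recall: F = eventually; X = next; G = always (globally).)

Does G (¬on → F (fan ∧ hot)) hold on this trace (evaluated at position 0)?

¬on → F (fan ∧ hot) holds at every position 0..5, and those are all positions ever visited, so G (¬on → F (fan ∧ hot)) holds.
Positions where ¬on holds: 0, 2, 3.
Check F (fan ∧ hot) at each: 0→ok, 2→ok, 3→ok.

Holds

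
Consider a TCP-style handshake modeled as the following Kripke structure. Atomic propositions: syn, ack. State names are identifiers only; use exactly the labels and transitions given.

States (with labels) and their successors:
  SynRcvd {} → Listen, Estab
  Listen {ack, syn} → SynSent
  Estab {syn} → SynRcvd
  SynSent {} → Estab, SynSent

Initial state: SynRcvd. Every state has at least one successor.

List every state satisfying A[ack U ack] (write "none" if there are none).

{Listen}

States satisfying ack: {Listen}.
States satisfying A[ack U ack]: {Listen}.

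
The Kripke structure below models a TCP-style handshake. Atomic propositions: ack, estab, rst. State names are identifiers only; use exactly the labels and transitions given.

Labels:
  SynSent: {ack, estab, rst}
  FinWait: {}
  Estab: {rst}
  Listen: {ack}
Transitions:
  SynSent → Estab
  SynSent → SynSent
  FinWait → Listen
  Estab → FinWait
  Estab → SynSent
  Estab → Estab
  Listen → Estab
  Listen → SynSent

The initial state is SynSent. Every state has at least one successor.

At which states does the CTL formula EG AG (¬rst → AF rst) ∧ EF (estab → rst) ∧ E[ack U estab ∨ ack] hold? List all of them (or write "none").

{SynSent, Listen}

States satisfying AG (¬rst → AF rst): {SynSent, FinWait, Estab, Listen}.
States satisfying EG AG (¬rst → AF rst): {SynSent, FinWait, Estab, Listen}.
States satisfying estab → rst: {SynSent, FinWait, Estab, Listen}.
States satisfying EF (estab → rst): {SynSent, FinWait, Estab, Listen}.
States satisfying ack: {SynSent, Listen}.
States satisfying estab ∨ ack: {SynSent, Listen}.
States satisfying E[ack U estab ∨ ack]: {SynSent, Listen}.
States satisfying EF (estab → rst) ∧ E[ack U estab ∨ ack]: {SynSent, Listen}.
States satisfying EG AG (¬rst → AF rst) ∧ EF (estab → rst) ∧ E[ack U estab ∨ ack]: {SynSent, Listen}.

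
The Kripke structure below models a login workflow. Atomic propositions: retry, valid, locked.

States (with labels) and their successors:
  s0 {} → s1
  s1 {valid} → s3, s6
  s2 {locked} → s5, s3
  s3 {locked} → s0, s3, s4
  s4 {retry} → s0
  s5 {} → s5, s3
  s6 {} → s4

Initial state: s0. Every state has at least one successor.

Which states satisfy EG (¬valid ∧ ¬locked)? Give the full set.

States satisfying ¬valid ∧ ¬locked: {s0, s4, s5, s6}.
States satisfying EG (¬valid ∧ ¬locked): {s5}.

{s5}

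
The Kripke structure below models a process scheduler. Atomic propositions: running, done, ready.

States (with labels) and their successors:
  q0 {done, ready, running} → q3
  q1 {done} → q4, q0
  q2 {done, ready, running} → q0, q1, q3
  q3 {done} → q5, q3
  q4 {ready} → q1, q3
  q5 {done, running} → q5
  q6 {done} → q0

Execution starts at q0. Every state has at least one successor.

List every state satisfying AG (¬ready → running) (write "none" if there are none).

States satisfying ¬ready → running: {q0, q2, q4, q5}.
States satisfying AG (¬ready → running): {q5}.

{q5}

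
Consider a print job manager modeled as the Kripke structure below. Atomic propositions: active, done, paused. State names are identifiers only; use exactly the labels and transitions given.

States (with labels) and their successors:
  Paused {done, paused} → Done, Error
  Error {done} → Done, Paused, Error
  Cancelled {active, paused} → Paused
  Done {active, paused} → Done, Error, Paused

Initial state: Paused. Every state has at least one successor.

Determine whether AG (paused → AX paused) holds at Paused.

States satisfying paused → AX paused: {Error, Cancelled}.
States satisfying AG (paused → AX paused): ∅.
Done is reachable from Paused and violates paused → AX paused, so AG fails at Paused.
Paused ∉ Sat(AG (paused → AX paused)).

Does not hold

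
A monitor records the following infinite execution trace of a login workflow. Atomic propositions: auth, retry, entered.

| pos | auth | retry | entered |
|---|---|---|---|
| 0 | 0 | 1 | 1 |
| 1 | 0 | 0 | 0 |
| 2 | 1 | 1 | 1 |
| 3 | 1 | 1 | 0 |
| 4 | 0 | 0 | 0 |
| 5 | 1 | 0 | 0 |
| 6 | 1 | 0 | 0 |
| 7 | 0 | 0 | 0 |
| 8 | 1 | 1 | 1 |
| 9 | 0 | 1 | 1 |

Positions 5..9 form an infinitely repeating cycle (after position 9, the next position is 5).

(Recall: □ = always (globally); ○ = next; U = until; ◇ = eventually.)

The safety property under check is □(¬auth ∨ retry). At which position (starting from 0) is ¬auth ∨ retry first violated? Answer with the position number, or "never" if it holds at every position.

Check ¬auth ∨ retry at each position in order: 0 ✓, 1 ✓, 2 ✓, 3 ✓, 4 ✓.
At position 5 the labels are {auth}, so ¬auth ∨ retry is false there. This is the first violation.

5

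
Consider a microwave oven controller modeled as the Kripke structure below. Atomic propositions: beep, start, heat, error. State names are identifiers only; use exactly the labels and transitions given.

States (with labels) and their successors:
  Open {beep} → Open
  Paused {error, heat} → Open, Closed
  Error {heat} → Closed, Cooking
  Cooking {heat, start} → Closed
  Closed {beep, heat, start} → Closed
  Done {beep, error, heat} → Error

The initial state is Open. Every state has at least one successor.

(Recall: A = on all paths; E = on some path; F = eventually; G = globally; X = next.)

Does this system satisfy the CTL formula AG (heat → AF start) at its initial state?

States satisfying heat → AF start: {Open, Error, Cooking, Closed, Done}.
States satisfying AG (heat → AF start): {Open, Error, Cooking, Closed, Done}.
Every state reachable from Open satisfies heat → AF start.
Open ∈ Sat(AG (heat → AF start)).

Holds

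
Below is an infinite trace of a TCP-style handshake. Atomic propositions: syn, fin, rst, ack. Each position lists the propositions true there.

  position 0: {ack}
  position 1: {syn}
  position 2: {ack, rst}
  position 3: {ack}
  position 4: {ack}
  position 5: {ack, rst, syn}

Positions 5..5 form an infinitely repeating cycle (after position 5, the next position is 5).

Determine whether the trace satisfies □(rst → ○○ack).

Yes

rst → ○○ack holds at every position 0..5, and those are all positions ever visited, so □(rst → ○○ack) holds.
Positions where rst holds: 2, 5.
Check ○○ack at each: 2→ok, 5→ok.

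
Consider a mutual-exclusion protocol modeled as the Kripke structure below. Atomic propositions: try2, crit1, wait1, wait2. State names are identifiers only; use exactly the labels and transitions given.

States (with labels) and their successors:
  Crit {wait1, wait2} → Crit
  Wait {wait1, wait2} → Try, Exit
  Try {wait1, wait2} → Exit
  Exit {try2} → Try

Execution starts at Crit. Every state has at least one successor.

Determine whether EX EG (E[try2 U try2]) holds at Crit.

Does not hold

States satisfying EG (E[try2 U try2]): ∅.
States satisfying EX EG (E[try2 U try2]): ∅.
No suitable path/successor from Crit witnesses the formula.
Crit ∉ Sat(EX EG (E[try2 U try2])).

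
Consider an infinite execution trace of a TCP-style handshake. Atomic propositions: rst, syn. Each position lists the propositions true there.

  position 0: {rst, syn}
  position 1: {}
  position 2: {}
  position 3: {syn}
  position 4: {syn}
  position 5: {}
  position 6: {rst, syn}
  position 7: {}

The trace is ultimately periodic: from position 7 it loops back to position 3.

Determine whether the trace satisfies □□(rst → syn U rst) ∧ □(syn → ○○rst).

Does not hold

□(rst → syn U rst) holds at every position 0..7, and those are all positions ever visited, so □□(rst → syn U rst) holds.
syn → ○○rst must hold at every position from 0 onward. It fails at position 0, so □(syn → ○○rst) is false.
Positions where syn holds: 0, 3, 4, 6.
Check ○○rst at each: 0→fails, 3→fails, 4→ok, 6→fails.
At position 0: □□(rst → syn U rst) is true; □(syn → ○○rst) is false; so □□(rst → syn U rst) ∧ □(syn → ○○rst) is false.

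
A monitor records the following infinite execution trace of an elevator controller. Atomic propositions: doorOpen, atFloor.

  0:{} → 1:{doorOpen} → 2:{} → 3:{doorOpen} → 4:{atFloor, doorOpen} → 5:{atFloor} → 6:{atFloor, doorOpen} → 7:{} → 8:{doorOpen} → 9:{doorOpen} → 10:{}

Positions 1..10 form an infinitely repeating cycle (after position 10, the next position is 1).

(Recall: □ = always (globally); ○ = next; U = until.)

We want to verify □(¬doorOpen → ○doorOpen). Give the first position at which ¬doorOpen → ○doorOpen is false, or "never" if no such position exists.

¬doorOpen → ○doorOpen holds at every position 0..10, and those are all the positions the trace ever visits, so the invariant □(¬doorOpen → ○doorOpen) is never violated.

never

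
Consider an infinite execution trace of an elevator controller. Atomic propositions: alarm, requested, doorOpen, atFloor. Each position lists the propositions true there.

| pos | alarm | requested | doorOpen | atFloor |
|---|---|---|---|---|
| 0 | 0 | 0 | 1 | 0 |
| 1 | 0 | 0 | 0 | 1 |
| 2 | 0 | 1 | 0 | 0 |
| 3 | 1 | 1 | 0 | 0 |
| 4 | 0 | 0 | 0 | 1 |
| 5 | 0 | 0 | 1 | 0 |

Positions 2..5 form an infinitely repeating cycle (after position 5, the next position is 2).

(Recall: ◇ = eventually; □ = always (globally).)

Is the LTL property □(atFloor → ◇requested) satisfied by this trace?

atFloor → ◇requested holds at every position 0..5, and those are all positions ever visited, so □(atFloor → ◇requested) holds.
Positions where atFloor holds: 1, 4.
Check ◇requested at each: 1→ok, 4→ok.

Satisfied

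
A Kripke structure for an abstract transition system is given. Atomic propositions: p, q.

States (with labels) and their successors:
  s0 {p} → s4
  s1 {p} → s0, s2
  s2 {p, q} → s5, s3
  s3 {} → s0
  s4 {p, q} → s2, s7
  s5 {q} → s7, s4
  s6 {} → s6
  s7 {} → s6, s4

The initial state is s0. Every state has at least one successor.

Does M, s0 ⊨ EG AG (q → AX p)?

Does not hold

States satisfying AG (q → AX p): {s6}.
States satisfying EG AG (q → AX p): {s6}.
No suitable path/successor from s0 witnesses the formula.
s0 ∉ Sat(EG AG (q → AX p)).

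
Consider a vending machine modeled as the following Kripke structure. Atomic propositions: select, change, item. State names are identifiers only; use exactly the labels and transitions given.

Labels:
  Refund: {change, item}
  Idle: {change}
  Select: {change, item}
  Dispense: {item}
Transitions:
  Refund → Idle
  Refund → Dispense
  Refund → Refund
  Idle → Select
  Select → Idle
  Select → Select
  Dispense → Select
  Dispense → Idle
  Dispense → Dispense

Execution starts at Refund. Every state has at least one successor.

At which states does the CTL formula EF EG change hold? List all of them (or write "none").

States satisfying EG change: {Refund, Idle, Select}.
States satisfying EF EG change: {Refund, Idle, Select, Dispense}.

{Refund, Idle, Select, Dispense}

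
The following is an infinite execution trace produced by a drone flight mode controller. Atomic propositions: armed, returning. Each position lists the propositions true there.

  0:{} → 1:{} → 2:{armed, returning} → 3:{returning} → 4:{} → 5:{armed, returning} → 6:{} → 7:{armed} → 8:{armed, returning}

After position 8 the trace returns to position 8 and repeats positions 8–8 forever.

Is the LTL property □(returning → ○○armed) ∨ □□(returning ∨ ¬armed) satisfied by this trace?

Does not hold

returning → ○○armed must hold at every position from 0 onward. It fails at position 2, so □(returning → ○○armed) is false.
Positions where returning holds: 2, 3, 5, 8.
Check ○○armed at each: 2→fails, 3→ok, 5→ok, 8→ok.
□(returning ∨ ¬armed) must hold at every position from 0 onward. It fails at position 0, so □□(returning ∨ ¬armed) is false.
At position 0: □(returning → ○○armed) is false; □□(returning ∨ ¬armed) is false; so □(returning → ○○armed) ∨ □□(returning ∨ ¬armed) is false.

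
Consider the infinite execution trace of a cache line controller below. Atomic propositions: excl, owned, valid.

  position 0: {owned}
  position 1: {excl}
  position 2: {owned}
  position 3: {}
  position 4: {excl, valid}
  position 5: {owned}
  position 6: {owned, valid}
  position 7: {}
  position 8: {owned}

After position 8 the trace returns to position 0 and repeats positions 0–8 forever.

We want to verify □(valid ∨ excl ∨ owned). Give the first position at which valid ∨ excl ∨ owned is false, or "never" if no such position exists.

3

Check valid ∨ excl ∨ owned at each position in order: 0 ✓, 1 ✓, 2 ✓.
At position 3 the labels are {}, so valid ∨ excl ∨ owned is false there. This is the first violation.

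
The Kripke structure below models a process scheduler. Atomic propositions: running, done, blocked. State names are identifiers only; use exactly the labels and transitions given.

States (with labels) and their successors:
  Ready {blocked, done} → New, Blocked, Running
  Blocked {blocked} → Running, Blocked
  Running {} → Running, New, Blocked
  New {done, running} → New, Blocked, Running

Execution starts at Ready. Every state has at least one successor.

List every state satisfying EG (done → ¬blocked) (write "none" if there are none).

{Blocked, Running, New}

States satisfying done → ¬blocked: {Blocked, Running, New}.
States satisfying EG (done → ¬blocked): {Blocked, Running, New}.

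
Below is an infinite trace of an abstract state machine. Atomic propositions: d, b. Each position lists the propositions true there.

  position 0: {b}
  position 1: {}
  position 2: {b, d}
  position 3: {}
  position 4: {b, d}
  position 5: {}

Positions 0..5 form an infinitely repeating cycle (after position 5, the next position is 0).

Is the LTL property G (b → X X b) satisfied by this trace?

b → X X b holds at every position 0..5, and those are all positions ever visited, so G (b → X X b) holds.
Positions where b holds: 0, 2, 4.
Check X X b at each: 0→ok, 2→ok, 4→ok.

Satisfied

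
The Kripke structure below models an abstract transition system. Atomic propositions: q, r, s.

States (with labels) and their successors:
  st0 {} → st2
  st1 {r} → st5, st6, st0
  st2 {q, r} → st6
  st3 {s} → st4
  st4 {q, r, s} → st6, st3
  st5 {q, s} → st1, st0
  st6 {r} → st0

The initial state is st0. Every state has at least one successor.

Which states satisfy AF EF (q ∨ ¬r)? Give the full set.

{st0, st1, st2, st3, st4, st5, st6}

States satisfying EF (q ∨ ¬r): {st0, st1, st2, st3, st4, st5, st6}.
States satisfying AF EF (q ∨ ¬r): {st0, st1, st2, st3, st4, st5, st6}.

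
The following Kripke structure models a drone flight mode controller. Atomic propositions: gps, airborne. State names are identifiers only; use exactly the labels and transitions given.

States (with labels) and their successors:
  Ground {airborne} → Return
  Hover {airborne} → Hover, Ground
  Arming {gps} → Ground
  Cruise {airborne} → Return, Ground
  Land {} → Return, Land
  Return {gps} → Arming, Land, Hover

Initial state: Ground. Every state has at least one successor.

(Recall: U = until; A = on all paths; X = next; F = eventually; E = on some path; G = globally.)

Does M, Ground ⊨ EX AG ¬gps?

Violated

States satisfying AG ¬gps: ∅.
States satisfying EX AG ¬gps: ∅.
No suitable path/successor from Ground witnesses the formula.
Ground ∉ Sat(EX AG ¬gps).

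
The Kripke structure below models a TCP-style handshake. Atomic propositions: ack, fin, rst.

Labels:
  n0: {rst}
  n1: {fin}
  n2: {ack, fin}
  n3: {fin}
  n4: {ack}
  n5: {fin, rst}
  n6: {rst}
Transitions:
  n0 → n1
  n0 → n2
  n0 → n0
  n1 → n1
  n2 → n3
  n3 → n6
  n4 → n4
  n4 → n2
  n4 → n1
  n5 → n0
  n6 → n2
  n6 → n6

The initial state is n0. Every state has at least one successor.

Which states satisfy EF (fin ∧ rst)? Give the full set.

{n5}

States satisfying fin ∧ rst: {n5}.
States satisfying EF (fin ∧ rst): {n5}.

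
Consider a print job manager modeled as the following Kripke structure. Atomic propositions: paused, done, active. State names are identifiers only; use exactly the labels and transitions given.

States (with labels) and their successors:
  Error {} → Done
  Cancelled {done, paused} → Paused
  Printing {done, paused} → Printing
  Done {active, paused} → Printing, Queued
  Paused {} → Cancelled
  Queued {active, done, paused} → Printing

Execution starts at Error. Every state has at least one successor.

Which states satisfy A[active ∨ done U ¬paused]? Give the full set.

{Error, Cancelled, Paused}

States satisfying active ∨ done: {Cancelled, Printing, Done, Queued}.
States satisfying ¬paused: {Error, Paused}.
States satisfying A[active ∨ done U ¬paused]: {Error, Cancelled, Paused}.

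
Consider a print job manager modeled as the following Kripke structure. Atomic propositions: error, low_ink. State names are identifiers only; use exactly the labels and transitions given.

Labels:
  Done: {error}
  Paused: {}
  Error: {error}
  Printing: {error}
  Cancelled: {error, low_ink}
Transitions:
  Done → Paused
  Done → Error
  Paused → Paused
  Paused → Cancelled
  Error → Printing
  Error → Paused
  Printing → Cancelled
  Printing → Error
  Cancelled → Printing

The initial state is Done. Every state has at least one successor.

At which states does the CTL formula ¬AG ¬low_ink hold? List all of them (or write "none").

States satisfying ¬low_ink: {Done, Paused, Error, Printing}.
States satisfying AG ¬low_ink: ∅.
States satisfying ¬AG ¬low_ink: {Done, Paused, Error, Printing, Cancelled}.

{Done, Paused, Error, Printing, Cancelled}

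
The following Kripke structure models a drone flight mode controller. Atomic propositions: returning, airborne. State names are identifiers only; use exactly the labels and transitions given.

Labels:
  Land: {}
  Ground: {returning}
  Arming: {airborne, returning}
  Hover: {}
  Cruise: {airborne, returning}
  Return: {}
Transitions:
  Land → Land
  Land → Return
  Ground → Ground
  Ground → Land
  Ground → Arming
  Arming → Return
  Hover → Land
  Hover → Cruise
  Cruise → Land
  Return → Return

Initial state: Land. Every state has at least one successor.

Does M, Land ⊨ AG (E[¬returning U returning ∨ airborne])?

No

States satisfying E[¬returning U returning ∨ airborne]: {Ground, Arming, Hover, Cruise}.
States satisfying AG (E[¬returning U returning ∨ airborne]): ∅.
Land is reachable from Land and violates E[¬returning U returning ∨ airborne], so AG fails at Land.
Land ∉ Sat(AG (E[¬returning U returning ∨ airborne])).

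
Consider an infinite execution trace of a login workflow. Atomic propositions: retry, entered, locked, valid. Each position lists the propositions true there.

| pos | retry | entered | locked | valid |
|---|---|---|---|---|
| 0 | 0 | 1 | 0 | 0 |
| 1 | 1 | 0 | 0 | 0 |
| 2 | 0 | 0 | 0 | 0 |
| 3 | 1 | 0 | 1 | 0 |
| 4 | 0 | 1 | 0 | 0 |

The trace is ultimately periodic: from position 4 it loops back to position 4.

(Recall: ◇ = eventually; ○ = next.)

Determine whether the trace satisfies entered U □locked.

Walking from position 0: at position 1, □locked has not yet held and entered fails, so entered U □locked is false.

No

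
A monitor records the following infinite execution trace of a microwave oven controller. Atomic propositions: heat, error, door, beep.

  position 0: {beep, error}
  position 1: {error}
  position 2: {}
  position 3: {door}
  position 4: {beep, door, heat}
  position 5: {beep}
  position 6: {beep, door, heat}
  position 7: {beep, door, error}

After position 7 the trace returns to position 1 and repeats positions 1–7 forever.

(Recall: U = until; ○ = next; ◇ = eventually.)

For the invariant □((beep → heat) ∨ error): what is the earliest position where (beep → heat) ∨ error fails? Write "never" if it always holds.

Check (beep → heat) ∨ error at each position in order: 0 ✓, 1 ✓, 2 ✓, 3 ✓, 4 ✓.
At position 5 the labels are {beep}, so (beep → heat) ∨ error is false there. This is the first violation.

5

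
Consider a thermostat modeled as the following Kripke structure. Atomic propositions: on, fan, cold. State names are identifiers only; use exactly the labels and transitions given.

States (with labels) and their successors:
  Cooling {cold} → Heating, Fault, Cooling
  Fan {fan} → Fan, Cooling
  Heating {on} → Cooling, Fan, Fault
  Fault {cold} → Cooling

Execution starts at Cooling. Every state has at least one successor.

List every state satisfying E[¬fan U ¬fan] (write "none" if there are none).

{Cooling, Heating, Fault}

States satisfying ¬fan: {Cooling, Heating, Fault}.
States satisfying E[¬fan U ¬fan]: {Cooling, Heating, Fault}.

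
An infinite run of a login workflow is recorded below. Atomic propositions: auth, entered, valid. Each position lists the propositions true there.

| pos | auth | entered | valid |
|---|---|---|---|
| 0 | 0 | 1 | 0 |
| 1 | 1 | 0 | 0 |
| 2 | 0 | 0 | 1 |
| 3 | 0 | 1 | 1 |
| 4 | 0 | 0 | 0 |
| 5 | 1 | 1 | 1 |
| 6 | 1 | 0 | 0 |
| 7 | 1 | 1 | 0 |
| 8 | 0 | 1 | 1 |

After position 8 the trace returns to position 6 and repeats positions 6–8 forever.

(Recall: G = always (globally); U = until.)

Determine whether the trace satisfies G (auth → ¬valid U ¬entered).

Does not hold

auth → ¬valid U ¬entered must hold at every position from 0 onward. It fails at position 5, so G (auth → ¬valid U ¬entered) is false.
Positions where auth holds: 1, 5, 6, 7.
Check ¬valid U ¬entered at each: 1→ok, 5→fails, 6→ok, 7→fails.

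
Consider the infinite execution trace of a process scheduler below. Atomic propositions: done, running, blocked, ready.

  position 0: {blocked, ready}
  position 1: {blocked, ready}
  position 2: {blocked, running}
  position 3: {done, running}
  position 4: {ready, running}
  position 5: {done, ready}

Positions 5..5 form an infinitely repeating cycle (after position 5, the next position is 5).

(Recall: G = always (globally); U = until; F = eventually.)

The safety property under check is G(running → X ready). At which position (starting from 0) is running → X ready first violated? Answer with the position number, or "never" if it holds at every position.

2

Check running → X ready at each position in order: 0 ✓, 1 ✓.
At position 2 the labels are {blocked, running} and the next position 3 has {done, running}, so running → X ready is false there. This is the first violation.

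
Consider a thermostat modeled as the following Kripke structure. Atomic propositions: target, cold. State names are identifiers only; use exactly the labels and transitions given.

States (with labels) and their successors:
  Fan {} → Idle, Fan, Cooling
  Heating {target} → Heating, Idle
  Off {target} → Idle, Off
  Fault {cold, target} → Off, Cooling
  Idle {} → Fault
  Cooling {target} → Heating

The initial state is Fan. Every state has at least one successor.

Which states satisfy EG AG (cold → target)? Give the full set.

{Fan, Heating, Off, Fault, Idle, Cooling}

States satisfying AG (cold → target): {Fan, Heating, Off, Fault, Idle, Cooling}.
States satisfying EG AG (cold → target): {Fan, Heating, Off, Fault, Idle, Cooling}.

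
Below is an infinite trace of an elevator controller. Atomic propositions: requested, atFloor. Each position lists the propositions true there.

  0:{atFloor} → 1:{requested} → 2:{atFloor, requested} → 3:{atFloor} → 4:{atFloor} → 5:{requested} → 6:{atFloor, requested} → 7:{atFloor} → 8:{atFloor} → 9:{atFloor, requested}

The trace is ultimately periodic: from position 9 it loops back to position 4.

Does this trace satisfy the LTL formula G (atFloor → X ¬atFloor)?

Violated

atFloor → X ¬atFloor must hold at every position from 0 onward. It fails at position 2, so G (atFloor → X ¬atFloor) is false.
Positions where atFloor holds: 0, 2, 3, 4, 6, 7, 8, 9.
Check X ¬atFloor at each: 0→ok, 2→fails, 3→fails, 4→ok, 6→fails, 7→fails, 8→fails, 9→fails.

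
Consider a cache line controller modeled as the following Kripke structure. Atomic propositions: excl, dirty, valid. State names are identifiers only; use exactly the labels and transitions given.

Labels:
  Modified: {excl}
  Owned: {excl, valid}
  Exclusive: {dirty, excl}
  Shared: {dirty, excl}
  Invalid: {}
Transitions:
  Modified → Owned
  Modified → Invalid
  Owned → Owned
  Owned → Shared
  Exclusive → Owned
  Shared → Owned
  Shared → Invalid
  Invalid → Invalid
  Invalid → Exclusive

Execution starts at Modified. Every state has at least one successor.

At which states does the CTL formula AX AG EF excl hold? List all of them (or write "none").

{Modified, Owned, Exclusive, Shared, Invalid}

States satisfying AG EF excl: {Modified, Owned, Exclusive, Shared, Invalid}.
States satisfying AX AG EF excl: {Modified, Owned, Exclusive, Shared, Invalid}.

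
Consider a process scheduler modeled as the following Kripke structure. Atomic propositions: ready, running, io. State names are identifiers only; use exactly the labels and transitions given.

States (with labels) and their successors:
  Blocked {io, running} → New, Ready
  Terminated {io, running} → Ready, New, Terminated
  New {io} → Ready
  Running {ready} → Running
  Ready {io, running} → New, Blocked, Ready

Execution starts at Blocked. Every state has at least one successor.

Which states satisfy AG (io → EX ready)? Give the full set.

{Running}

States satisfying io → EX ready: {Running}.
States satisfying AG (io → EX ready): {Running}.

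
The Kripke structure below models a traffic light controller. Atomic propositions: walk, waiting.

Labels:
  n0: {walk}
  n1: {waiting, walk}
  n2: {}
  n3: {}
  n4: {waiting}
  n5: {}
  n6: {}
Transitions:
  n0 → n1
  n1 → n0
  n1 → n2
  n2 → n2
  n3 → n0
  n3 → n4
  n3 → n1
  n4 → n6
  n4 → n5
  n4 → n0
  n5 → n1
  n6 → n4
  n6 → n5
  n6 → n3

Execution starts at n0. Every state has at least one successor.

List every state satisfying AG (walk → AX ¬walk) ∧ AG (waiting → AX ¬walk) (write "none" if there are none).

States satisfying walk → AX ¬walk: {n2, n3, n4, n5, n6}.
States satisfying AG (walk → AX ¬walk): {n2}.
States satisfying waiting → AX ¬walk: {n0, n2, n3, n5, n6}.
States satisfying AG (waiting → AX ¬walk): {n2}.
States satisfying AG (walk → AX ¬walk) ∧ AG (waiting → AX ¬walk): {n2}.

{n2}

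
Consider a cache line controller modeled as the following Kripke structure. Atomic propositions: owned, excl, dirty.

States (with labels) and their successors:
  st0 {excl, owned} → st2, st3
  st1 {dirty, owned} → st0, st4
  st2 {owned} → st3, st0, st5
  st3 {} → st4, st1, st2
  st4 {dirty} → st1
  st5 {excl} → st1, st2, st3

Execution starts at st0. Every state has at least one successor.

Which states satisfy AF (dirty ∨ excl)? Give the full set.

States satisfying dirty ∨ excl: {st0, st1, st4, st5}.
States satisfying AF (dirty ∨ excl): {st0, st1, st4, st5}.

{st0, st1, st4, st5}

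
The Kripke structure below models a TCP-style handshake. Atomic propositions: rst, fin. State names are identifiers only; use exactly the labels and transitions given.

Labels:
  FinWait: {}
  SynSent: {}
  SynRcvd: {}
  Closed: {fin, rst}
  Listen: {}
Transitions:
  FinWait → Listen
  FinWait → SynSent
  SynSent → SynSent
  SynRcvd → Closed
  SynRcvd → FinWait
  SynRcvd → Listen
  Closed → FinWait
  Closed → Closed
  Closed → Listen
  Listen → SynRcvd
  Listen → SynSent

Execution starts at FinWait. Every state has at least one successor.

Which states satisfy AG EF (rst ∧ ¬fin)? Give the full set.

none

States satisfying EF (rst ∧ ¬fin): ∅.
States satisfying AG EF (rst ∧ ¬fin): ∅.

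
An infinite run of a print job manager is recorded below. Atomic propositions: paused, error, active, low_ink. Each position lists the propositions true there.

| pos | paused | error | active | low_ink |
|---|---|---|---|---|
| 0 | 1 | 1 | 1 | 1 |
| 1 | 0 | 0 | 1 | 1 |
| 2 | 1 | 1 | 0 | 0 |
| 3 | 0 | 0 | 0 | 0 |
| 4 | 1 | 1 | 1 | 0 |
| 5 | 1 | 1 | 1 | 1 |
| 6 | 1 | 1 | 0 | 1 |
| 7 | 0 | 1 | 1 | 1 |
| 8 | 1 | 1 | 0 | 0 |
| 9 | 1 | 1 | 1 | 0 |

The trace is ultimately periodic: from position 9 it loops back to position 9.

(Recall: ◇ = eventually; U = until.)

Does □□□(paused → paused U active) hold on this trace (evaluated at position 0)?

□□(paused → paused U active) must hold at every position from 0 onward. It fails at position 0, so □□□(paused → paused U active) is false.

No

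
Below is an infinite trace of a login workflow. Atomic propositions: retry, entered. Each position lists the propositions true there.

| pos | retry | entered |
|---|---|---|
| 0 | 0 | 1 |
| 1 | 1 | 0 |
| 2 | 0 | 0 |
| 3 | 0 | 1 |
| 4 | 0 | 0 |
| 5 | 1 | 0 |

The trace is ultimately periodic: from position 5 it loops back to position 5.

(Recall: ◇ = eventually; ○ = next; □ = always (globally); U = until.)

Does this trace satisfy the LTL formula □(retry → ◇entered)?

Does not hold

retry → ◇entered must hold at every position from 0 onward. It fails at position 5, so □(retry → ◇entered) is false.
Positions where retry holds: 1, 5.
Check ◇entered at each: 1→ok, 5→fails.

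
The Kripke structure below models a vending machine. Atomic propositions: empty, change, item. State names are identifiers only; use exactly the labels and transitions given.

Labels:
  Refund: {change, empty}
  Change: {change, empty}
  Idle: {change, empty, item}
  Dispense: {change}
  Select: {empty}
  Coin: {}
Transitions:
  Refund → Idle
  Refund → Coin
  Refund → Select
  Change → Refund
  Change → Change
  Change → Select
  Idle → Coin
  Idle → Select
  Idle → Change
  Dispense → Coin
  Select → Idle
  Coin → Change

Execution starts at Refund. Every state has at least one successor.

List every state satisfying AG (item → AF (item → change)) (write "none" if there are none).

{Refund, Change, Idle, Dispense, Select, Coin}

States satisfying item → AF (item → change): {Refund, Change, Idle, Dispense, Select, Coin}.
States satisfying AG (item → AF (item → change)): {Refund, Change, Idle, Dispense, Select, Coin}.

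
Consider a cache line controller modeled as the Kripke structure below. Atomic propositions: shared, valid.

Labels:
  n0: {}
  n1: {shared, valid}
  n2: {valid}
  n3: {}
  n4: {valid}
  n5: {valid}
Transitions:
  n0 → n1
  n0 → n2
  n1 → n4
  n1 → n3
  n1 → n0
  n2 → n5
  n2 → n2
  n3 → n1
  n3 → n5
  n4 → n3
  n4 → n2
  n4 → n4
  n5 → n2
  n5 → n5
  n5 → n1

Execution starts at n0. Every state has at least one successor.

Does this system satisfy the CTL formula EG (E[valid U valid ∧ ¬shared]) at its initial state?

Does not hold

States satisfying E[valid U valid ∧ ¬shared]: {n1, n2, n4, n5}.
States satisfying EG (E[valid U valid ∧ ¬shared]): {n1, n2, n4, n5}.
No suitable path/successor from n0 witnesses the formula.
n0 ∉ Sat(EG (E[valid U valid ∧ ¬shared])).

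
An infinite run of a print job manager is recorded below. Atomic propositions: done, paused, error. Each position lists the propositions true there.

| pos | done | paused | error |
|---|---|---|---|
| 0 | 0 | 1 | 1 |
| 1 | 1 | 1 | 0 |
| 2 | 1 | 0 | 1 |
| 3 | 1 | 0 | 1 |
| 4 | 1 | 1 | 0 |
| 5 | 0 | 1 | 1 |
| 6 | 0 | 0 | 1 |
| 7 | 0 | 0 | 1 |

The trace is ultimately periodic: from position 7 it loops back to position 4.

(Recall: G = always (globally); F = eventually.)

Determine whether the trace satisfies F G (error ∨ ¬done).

Does not hold

G (error ∨ ¬done) is false at every position 0..7, so it never becomes true and F G (error ∨ ¬done) fails.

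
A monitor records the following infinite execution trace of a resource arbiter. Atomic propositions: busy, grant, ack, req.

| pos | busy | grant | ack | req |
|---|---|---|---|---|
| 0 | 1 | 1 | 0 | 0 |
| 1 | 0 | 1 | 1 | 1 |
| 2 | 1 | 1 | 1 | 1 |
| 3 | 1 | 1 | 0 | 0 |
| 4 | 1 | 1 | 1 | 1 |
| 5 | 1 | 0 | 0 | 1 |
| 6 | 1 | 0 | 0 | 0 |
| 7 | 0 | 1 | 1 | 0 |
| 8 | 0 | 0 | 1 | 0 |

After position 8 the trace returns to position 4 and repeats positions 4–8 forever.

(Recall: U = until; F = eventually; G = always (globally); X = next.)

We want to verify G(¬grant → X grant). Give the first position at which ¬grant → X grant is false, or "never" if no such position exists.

5

Check ¬grant → X grant at each position in order: 0 ✓, 1 ✓, 2 ✓, 3 ✓, 4 ✓.
At position 5 the labels are {busy, req} and the next position 6 has {busy}, so ¬grant → X grant is false there. This is the first violation.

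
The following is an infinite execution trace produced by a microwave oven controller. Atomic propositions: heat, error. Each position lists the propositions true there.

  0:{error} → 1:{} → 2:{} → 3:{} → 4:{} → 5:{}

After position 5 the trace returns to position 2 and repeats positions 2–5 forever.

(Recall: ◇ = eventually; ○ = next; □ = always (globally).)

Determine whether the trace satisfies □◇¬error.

Satisfied

◇¬error holds at every position 0..5, and those are all positions ever visited, so □◇¬error holds.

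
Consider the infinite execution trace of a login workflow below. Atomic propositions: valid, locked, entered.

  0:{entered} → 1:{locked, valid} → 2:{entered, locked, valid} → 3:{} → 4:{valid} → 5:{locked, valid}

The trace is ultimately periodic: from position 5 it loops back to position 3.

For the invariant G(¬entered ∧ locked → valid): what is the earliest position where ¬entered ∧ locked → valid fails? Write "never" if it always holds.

¬entered ∧ locked → valid holds at every position 0..5, and those are all the positions the trace ever visits, so the invariant G(¬entered ∧ locked → valid) is never violated.

never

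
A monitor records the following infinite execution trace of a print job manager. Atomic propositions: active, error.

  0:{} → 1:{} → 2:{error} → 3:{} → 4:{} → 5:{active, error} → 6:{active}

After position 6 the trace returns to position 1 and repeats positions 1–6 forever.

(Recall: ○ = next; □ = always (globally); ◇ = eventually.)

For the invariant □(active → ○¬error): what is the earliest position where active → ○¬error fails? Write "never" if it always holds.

active → ○¬error holds at every position 0..6, and those are all the positions the trace ever visits, so the invariant □(active → ○¬error) is never violated.

never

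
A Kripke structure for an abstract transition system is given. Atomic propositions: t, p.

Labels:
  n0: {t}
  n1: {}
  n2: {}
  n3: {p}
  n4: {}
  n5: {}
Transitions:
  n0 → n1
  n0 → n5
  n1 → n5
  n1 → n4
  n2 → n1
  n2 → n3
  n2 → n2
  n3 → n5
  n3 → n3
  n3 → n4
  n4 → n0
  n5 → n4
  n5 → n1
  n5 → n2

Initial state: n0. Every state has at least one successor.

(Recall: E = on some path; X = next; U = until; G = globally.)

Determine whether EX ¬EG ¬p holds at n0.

No

States satisfying ¬EG ¬p: {n3}.
States satisfying EX ¬EG ¬p: {n2, n3}.
No suitable path/successor from n0 witnesses the formula.
n0 ∉ Sat(EX ¬EG ¬p).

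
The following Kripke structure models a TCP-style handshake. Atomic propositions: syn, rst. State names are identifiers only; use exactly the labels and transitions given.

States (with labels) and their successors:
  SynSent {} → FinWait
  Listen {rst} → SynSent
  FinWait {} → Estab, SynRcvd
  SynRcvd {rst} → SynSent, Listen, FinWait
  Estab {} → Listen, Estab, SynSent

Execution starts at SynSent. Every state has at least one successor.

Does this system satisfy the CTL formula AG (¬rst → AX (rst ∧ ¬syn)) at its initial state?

States satisfying ¬rst → AX (rst ∧ ¬syn): {Listen, SynRcvd}.
States satisfying AG (¬rst → AX (rst ∧ ¬syn)): ∅.
Estab is reachable from SynSent and violates ¬rst → AX (rst ∧ ¬syn), so AG fails at SynSent.
SynSent ∉ Sat(AG (¬rst → AX (rst ∧ ¬syn))).

Violated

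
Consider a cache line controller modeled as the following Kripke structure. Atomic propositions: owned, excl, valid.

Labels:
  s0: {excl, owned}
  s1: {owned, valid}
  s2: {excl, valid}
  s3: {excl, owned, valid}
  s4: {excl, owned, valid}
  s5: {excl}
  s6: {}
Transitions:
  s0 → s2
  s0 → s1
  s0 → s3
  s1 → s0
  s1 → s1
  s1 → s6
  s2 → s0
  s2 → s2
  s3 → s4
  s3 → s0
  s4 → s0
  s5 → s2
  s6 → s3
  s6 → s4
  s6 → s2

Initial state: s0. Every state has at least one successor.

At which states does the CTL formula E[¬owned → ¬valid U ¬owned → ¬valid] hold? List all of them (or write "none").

States satisfying ¬owned → ¬valid: {s0, s1, s3, s4, s5, s6}.
States satisfying E[¬owned → ¬valid U ¬owned → ¬valid]: {s0, s1, s3, s4, s5, s6}.

{s0, s1, s3, s4, s5, s6}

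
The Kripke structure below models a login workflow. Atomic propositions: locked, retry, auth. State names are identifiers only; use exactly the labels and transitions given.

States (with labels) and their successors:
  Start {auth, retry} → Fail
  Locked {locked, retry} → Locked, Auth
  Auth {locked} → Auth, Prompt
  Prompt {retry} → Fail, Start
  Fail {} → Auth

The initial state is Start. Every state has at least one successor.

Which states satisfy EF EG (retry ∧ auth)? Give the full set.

none

States satisfying EG (retry ∧ auth): ∅.
States satisfying EF EG (retry ∧ auth): ∅.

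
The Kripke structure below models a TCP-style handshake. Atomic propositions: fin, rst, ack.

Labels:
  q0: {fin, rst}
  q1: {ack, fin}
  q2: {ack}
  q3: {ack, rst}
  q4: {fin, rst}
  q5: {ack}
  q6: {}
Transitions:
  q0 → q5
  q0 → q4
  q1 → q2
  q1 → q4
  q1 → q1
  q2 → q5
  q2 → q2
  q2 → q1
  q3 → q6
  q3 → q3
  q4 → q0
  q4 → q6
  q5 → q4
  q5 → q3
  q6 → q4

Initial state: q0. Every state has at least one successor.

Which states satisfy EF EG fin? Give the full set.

{q0, q1, q2, q3, q4, q5, q6}

States satisfying EG fin: {q0, q1, q4}.
States satisfying EF EG fin: {q0, q1, q2, q3, q4, q5, q6}.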